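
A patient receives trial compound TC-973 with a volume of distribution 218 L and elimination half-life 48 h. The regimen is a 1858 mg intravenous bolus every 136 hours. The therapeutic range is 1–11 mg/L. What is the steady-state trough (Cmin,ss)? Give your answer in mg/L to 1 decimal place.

1.4 mg/L

τ/t½ = 136/48 ≈ 2.8333, so fraction remaining f = (1/2)^(136/48) ≈ 0.1403.
At steady state, accumulation factor R = 1/(1 − e^(−kτ)) ≈ 1.1632.
Each bolus raises the concentration by D/Vd = 1858/218 ≈ 8.523 mg/L.
Cmax,ss = C₀/(1 − f) ≈ 8.523/0.8597 ≈ 9.914 mg/L.
Steady-state trough Cmin,ss = Cmax,ss·f ≈ 9.914 × 0.1403 ≈ 1.391 mg/L.
Trough 1.4 mg/L vs MEC 1 mg/L: adequate.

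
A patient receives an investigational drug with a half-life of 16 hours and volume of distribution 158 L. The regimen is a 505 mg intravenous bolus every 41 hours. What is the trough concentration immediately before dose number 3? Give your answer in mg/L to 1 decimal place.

0.6 mg/L

f = (1/2)^(τ/t½) = (1/2)^(41/16) ≈ 0.1693.
C₀ = D/Vd = 505/158 ≈ 3.196 mg/L.
Before the 3rd dose, 2 doses have been given. Superposition: Cmin = C₀·(f + f²).
≈ 3.196 × (0.1693 + 0.0287) ≈ 3.196 × 0.1980 ≈ 0.633 mg/L.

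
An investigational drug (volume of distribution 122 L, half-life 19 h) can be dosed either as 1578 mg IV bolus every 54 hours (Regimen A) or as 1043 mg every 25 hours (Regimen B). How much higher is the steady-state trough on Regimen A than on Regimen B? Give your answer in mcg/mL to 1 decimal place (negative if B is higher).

-3.6 mcg/mL

Regimen A: f = (1/2)^(54/19) ≈ 0.1395; Cmin,ss = (1578/122)·f/(1−f) ≈ 2.097 mcg/mL.
Regimen B: f = (1/2)^(25/19) ≈ 0.4017; Cmin,ss = (1043/122)·f/(1−f) ≈ 5.740 mcg/mL.
Difference ≈ 2.097 − 5.740 ≈ -3.643 mcg/mL.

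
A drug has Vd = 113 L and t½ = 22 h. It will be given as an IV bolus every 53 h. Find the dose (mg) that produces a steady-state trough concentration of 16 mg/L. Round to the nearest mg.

τ/t½ = 53/22 ≈ 2.4091, so f = (1/2)^(53/22) ≈ 0.188274.
Cmin,ss = (D/Vd)·f/(1−f), so D = Cmin,ss·Vd·(1−f)/f.
D = 16 × 113 × (1−f)/f ≈ 16 × 113 × 4.31141 ≈ 7795.03 mg.

7795 mg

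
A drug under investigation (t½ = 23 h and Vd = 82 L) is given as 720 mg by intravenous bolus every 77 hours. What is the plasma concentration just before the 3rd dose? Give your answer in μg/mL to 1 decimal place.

f = (1/2)^(τ/t½) = (1/2)^(77/23) ≈ 0.0982.
C₀ = D/Vd = 720/82 ≈ 8.780 μg/mL.
Before the 3rd dose, 2 doses have been given. Superposition: Cmin = C₀·(f + f²).
≈ 8.780 × (0.0982 + 0.0096) ≈ 8.780 × 0.1078 ≈ 0.946 μg/mL.

0.9 μg/mL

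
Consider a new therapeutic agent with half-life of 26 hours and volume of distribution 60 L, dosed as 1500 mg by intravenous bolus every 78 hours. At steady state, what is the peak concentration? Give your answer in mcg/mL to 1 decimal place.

τ = 78 h = 3 half-lives, so f = (1/2)^3 = 0.125.
Accumulation ratio R = 1/(1 − f) = 1/0.875 = 8/7.
Single-dose peak C₀ = D/Vd = 1500/60 = 25 mcg/mL.
Steady-state peak Cmax,ss = C₀·R = 25 × 8/7 ≈ 28.571 mcg/mL.

28.6 mcg/mL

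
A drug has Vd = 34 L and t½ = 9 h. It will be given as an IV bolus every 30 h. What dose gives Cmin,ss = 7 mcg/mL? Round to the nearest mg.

2161 mg

τ/t½ = 30/9 ≈ 3.3333, so f = (1/2)^(30/9) ≈ 0.099213.
Cmin,ss = (D/Vd)·f/(1−f), so D = Cmin,ss·Vd·(1−f)/f.
D = 7 × 34 × (1−f)/f ≈ 7 × 34 × 9.07932 ≈ 2160.88 mg.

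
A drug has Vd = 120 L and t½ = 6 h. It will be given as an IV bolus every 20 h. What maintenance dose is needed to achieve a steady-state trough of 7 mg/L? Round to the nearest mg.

τ/t½ = 20/6 ≈ 3.3333, so f = (1/2)^(20/6) ≈ 0.099213.
Cmin,ss = (D/Vd)·f/(1−f), so D = Cmin,ss·Vd·(1−f)/f.
D = 7 × 120 × (1−f)/f ≈ 7 × 120 × 9.07932 ≈ 7626.63 mg.

7627 mg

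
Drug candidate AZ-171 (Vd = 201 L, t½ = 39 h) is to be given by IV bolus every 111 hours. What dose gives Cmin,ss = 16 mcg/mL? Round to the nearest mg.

19910 mg

τ/t½ = 111/39 ≈ 2.8462, so f = (1/2)^(111/39) ≈ 0.139066.
Cmin,ss = (D/Vd)·f/(1−f), so D = Cmin,ss·Vd·(1−f)/f.
D = 16 × 201 × (1−f)/f ≈ 16 × 201 × 6.19083 ≈ 19909.71 mg.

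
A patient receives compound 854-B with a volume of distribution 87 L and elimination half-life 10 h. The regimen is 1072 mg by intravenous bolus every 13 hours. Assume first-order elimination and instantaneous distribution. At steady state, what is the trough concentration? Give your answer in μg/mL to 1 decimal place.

k = ln2/t½ = ln2/10 ≈ 0.069315 h⁻¹; fraction remaining f = e^(−kτ) = e^(−0.069315×13) ≈ 0.4061.
Single-dose peak C₀ = D/Vd = 1072/87 ≈ 12.322 μg/mL.
Steady-state trough Cmin,ss = C₀·f/(1−f) ≈ 12.322 × 0.4061/0.5939 ≈ 8.426 μg/mL.

8.4 μg/mL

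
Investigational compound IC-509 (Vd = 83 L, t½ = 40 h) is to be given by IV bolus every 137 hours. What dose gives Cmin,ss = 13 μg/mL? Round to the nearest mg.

10510 mg

τ/t½ = 137/40 ≈ 3.425, so f = (1/2)^(137/40) ≈ 0.093105.
Cmin,ss = (D/Vd)·f/(1−f), so D = Cmin,ss·Vd·(1−f)/f.
D = 13 × 83 × (1−f)/f ≈ 13 × 83 × 9.74056 ≈ 10510.06 mg.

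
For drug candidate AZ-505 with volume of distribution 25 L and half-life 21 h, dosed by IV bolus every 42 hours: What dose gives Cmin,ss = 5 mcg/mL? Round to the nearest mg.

τ/t½ = 42/21 ≈ 2, so f = (1/2)^(42/21) ≈ 0.250000.
Cmin,ss = (D/Vd)·f/(1−f), so D = Cmin,ss·Vd·(1−f)/f.
D = 5 × 25 × (1−f)/f ≈ 5 × 25 × 3.00000 ≈ 375.00 mg.

375 mg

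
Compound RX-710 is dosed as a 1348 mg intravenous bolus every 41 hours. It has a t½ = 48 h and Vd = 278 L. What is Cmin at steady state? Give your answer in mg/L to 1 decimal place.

k = ln2/t½ = ln2/48 ≈ 0.014441 h⁻¹; fraction remaining f = e^(−kτ) = e^(−0.014441×41) ≈ 0.5532.
Single-dose peak C₀ = D/Vd = 1348/278 ≈ 4.849 mg/L.
Steady-state trough Cmin,ss = C₀·f/(1−f) ≈ 4.849 × 0.5532/0.4468 ≈ 6.004 mg/L.

6.0 mg/L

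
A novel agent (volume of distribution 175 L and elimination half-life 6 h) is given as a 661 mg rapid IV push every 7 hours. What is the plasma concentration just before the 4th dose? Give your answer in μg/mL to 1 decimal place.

2.8 μg/mL

f = (1/2)^(τ/t½) = (1/2)^(7/6) ≈ 0.4454.
C₀ = D/Vd = 661/175 ≈ 3.777 μg/mL.
Before the 4th dose, 3 doses have been given. Superposition: Cmin = C₀·(f + f² + … + f^3).
≈ 3.777 × (0.4454 + 0.1984 + 0.0884) ≈ 3.777 × 0.7322 ≈ 2.766 μg/mL.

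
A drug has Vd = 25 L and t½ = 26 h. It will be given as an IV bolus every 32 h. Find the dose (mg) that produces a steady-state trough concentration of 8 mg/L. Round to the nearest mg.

269 mg

τ/t½ = 32/26 ≈ 1.2308, so f = (1/2)^(32/26) ≈ 0.426090.
Cmin,ss = (D/Vd)·f/(1−f), so D = Cmin,ss·Vd·(1−f)/f.
D = 8 × 25 × (1−f)/f ≈ 8 × 25 × 1.34692 ≈ 269.38 mg.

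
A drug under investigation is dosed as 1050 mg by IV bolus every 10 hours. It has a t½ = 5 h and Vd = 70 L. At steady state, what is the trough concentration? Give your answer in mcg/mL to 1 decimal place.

The dosing interval is 2 half-lives, so f = 2^(−2) = 0.25.
Accumulation ratio R = 1/(1 − f) = 1/0.75 = 4/3.
Single-dose peak C₀ = D/Vd = 1050/70 = 15 mcg/mL.
Steady-state peak Cmax,ss = C₀·R = 15 × 4/3 ≈ 20.000 mcg/mL.
Steady-state trough Cmin,ss = Cmax,ss·f ≈ 20.000 × 0.25 ≈ 5.000 mcg/mL.

5.0 mcg/mL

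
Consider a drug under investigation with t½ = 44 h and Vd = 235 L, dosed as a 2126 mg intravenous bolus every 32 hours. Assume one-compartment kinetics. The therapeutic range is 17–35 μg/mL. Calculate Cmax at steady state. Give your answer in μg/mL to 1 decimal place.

22.8 μg/mL

τ/t½ = 32/44 ≈ 0.72727, so fraction remaining f = (1/2)^(32/44) ≈ 0.6040.
Accumulation ratio R = 1/(1 − f) ≈ 1/0.3960 ≈ 2.5253.
Single-dose peak C₀ = D/Vd = 2126/235 ≈ 9.047 μg/mL.
Steady-state peak Cmax,ss = C₀·R ≈ 9.047 × 2.5253 ≈ 22.846 μg/mL.
Peak 22.8 μg/mL vs MTC 35 μg/mL: below toxic threshold.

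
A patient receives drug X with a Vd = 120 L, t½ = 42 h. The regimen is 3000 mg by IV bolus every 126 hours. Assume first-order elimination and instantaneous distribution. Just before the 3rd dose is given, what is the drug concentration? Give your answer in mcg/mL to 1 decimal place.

f = (1/2)^(τ/t½) = (1/2)^(126/42) ≈ 0.1250.
C₀ = D/Vd = 3000/120 ≈ 25.000 mcg/mL.
Before the 3rd dose, 2 doses have been given. Superposition: Cmin = C₀·(f + f²).
≈ 25.000 × (0.1250 + 0.0156) ≈ 25.000 × 0.1406 ≈ 3.515 mcg/mL.

3.5 mcg/mL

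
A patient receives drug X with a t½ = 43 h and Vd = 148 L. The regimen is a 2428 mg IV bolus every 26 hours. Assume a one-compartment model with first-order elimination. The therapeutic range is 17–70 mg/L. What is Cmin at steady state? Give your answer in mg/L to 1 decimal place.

k = ln2/t½ = ln2/43 ≈ 0.016120 h⁻¹; fraction remaining f = e^(−kτ) = e^(−0.016120×26) ≈ 0.6576.
Each bolus raises the concentration by D/Vd = 2428/148 ≈ 16.405 mg/L.
Steady-state trough Cmin,ss = C₀·f/(1−f) ≈ 16.405 × 0.6576/0.3424 ≈ 31.507 mg/L.
Trough 31.5 mg/L vs MEC 17 mg/L: adequate.

31.5 mg/L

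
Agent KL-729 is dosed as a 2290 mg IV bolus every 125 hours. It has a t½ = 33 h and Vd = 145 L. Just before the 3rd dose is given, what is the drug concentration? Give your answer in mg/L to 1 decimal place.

f = (1/2)^(τ/t½) = (1/2)^(125/33) ≈ 0.0724.
C₀ = D/Vd = 2290/145 ≈ 15.793 mg/L.
Before the 3rd dose, 2 doses have been given. Superposition: Cmin = C₀·(f + f²).
≈ 15.793 × (0.0724 + 0.0052) ≈ 15.793 × 0.0776 ≈ 1.226 mg/L.

1.2 mg/L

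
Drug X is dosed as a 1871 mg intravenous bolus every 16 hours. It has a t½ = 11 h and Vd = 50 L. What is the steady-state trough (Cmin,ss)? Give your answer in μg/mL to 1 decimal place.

21.5 μg/mL

Over one 16-h interval, 16/11 ≈ 1.4545 half-lives elapse, leaving f ≈ 0.3649 of each dose.
At steady state, accumulation factor R = 1/(1 − e^(−kτ)) ≈ 1.5746.
Single-dose peak C₀ = D/Vd = 1871/50 ≈ 37.420 μg/mL.
Steady-state peak Cmax,ss = C₀·R ≈ 37.420 × 1.5746 ≈ 58.922 μg/mL.
Steady-state trough Cmin,ss = Cmax,ss·f ≈ 58.922 × 0.3649 ≈ 21.501 μg/mL.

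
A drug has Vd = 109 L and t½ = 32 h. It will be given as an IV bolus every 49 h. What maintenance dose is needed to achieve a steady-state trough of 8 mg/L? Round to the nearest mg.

1648 mg

τ/t½ = 49/32 ≈ 1.5312, so f = (1/2)^(49/32) ≈ 0.345977.
Cmin,ss = (D/Vd)·f/(1−f), so D = Cmin,ss·Vd·(1−f)/f.
D = 8 × 109 × (1−f)/f ≈ 8 × 109 × 1.89037 ≈ 1648.40 mg.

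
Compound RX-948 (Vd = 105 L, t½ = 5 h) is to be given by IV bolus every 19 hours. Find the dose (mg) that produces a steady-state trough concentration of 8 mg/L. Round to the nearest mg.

10860 mg

τ/t½ = 19/5 ≈ 3.8, so f = (1/2)^(19/5) ≈ 0.071794.
Cmin,ss = (D/Vd)·f/(1−f), so D = Cmin,ss·Vd·(1−f)/f.
D = 8 × 105 × (1−f)/f ≈ 8 × 105 × 12.92874 ≈ 10860.14 mg.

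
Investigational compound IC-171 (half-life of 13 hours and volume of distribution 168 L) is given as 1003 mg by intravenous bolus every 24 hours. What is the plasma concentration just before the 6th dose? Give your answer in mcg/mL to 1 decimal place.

2.3 mcg/mL

f = (1/2)^(τ/t½) = (1/2)^(24/13) ≈ 0.2781.
C₀ = D/Vd = 1003/168 ≈ 5.970 mcg/mL.
Before the 6th dose, 5 doses have been given. Superposition: Cmin = C₀·(f + f² + … + f^5).
≈ 5.970 × (0.2781 + 0.0773 + 0.0215 + 0.0060 + 0.0017) ≈ 5.970 × 0.3846 ≈ 2.296 mcg/mL.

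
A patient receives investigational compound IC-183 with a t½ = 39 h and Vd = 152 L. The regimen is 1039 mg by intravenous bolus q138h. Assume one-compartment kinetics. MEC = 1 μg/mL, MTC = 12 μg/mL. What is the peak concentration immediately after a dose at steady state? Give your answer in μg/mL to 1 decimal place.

7.5 μg/mL

τ/t½ = 138/39 ≈ 3.5385, so fraction remaining f = (1/2)^(138/39) ≈ 0.0861.
At steady state, accumulation factor R = 1/(1 − e^(−kτ)) ≈ 1.0942.
Each bolus raises the concentration by D/Vd = 1039/152 ≈ 6.836 μg/mL.
Steady-state peak Cmax,ss = C₀·R ≈ 6.836 × 1.0942 ≈ 7.480 μg/mL.
Peak 7.5 μg/mL vs MTC 12 μg/mL: below toxic threshold.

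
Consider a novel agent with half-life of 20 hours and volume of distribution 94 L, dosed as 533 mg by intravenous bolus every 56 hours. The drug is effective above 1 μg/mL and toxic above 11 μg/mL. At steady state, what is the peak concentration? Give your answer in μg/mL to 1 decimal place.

6.6 μg/mL

τ/t½ = 56/20 ≈ 2.8, so fraction remaining f = (1/2)^(56/20) ≈ 0.1436.
At steady state, accumulation factor R = 1/(1 − e^(−kτ)) ≈ 1.1677.
Each bolus raises the concentration by D/Vd = 533/94 ≈ 5.670 μg/mL.
Cmax,ss = C₀/(1 − f) ≈ 5.670/0.8564 ≈ 6.621 μg/mL.
Peak 6.6 μg/mL vs MTC 11 μg/mL: below toxic threshold.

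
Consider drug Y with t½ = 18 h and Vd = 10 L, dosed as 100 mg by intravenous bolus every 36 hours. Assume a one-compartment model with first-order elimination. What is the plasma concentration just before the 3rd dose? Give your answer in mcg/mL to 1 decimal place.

f = (1/2)^(τ/t½) = (1/2)^(36/18) ≈ 0.2500.
C₀ = D/Vd = 100/10 ≈ 10.000 mcg/mL.
Before the 3rd dose, 2 doses have been given. Superposition: Cmin = C₀·(f + f²).
≈ 10.000 × (0.2500 + 0.0625) ≈ 10.000 × 0.3125 ≈ 3.125 mcg/mL.

3.1 mcg/mL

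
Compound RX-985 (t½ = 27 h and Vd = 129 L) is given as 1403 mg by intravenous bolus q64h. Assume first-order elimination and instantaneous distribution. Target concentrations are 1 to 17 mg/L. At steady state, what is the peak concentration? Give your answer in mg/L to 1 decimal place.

13.5 mg/L

τ/t½ = 64/27 ≈ 2.3704, so fraction remaining f = (1/2)^(64/27) ≈ 0.1934.
Accumulation ratio R = 1/(1 − f) ≈ 1/0.8066 ≈ 1.2398.
Single-dose peak C₀ = D/Vd = 1403/129 ≈ 10.876 mg/L.
Steady-state peak Cmax,ss = C₀·R ≈ 10.876 × 1.2398 ≈ 13.484 mg/L.
Peak 13.5 mg/L vs MTC 17 mg/L: below toxic threshold.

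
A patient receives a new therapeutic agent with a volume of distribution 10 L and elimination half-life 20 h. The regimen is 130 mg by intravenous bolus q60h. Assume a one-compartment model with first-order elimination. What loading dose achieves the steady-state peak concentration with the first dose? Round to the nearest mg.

f = (1/2)^(60/20) ≈ 0.125000; accumulation ratio R = 1/(1−f) ≈ 1.14286.
Loading dose to hit Cmax,ss on first dose: D_load = D_maint·R ≈ 130 × 1.14286 ≈ 148.57 mg.

149 mg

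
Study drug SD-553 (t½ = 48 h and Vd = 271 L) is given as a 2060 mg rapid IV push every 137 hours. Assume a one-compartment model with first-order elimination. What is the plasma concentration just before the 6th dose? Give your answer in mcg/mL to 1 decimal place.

f = (1/2)^(τ/t½) = (1/2)^(137/48) ≈ 0.1383.
C₀ = D/Vd = 2060/271 ≈ 7.601 mcg/mL.
Before the 6th dose, 5 doses have been given. Superposition: Cmin = C₀·(f + f² + … + f^5).
≈ 7.601 × (0.1383 + 0.0191 + 0.0026 + 0.0004 + 0.0001) ≈ 7.601 × 0.1605 ≈ 1.220 mcg/mL.

1.2 mcg/mL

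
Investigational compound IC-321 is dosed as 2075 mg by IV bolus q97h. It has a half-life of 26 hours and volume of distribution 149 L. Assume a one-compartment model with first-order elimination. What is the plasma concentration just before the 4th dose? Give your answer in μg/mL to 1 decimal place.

1.1 μg/mL

f = (1/2)^(τ/t½) = (1/2)^(97/26) ≈ 0.0753.
C₀ = D/Vd = 2075/149 ≈ 13.926 μg/mL.
Before the 4th dose, 3 doses have been given. Superposition: Cmin = C₀·(f + f² + … + f^3).
≈ 13.926 × (0.0753 + 0.0057 + 0.0004) ≈ 13.926 × 0.0814 ≈ 1.134 μg/mL.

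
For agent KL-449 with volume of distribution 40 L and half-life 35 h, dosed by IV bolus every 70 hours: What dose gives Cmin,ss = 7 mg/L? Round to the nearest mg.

840 mg

τ/t½ = 70/35 ≈ 2, so f = (1/2)^(70/35) ≈ 0.250000.
Cmin,ss = (D/Vd)·f/(1−f), so D = Cmin,ss·Vd·(1−f)/f.
D = 7 × 40 × (1−f)/f ≈ 7 × 40 × 3.00000 ≈ 840.00 mg.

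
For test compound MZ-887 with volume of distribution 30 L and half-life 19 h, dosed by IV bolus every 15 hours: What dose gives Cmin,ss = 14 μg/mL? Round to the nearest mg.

306 mg

τ/t½ = 15/19 ≈ 0.78947, so f = (1/2)^(15/19) ≈ 0.578555.
Cmin,ss = (D/Vd)·f/(1−f), so D = Cmin,ss·Vd·(1−f)/f.
D = 14 × 30 × (1−f)/f ≈ 14 × 30 × 0.72844 ≈ 305.94 mg.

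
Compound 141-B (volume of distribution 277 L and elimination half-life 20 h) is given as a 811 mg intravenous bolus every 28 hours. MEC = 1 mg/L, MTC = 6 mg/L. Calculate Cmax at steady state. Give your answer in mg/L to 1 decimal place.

4.7 mg/L

k = ln2/t½ = ln2/20 ≈ 0.034657 h⁻¹; fraction remaining f = e^(−kτ) = e^(−0.034657×28) ≈ 0.3789.
Accumulation ratio R = 1/(1 − f) ≈ 1/0.6211 ≈ 1.6100.
Single-dose peak C₀ = D/Vd = 811/277 ≈ 2.928 mg/L.
Steady-state peak Cmax,ss = C₀·R ≈ 2.928 × 1.6100 ≈ 4.714 mg/L.
Peak 4.7 mg/L vs MTC 6 mg/L: below toxic threshold.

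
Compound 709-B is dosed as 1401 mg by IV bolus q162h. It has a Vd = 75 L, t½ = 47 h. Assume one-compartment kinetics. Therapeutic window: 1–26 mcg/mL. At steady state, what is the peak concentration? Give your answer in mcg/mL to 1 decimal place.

20.6 mcg/mL

Over one 162-h interval, 162/47 ≈ 3.4468 half-lives elapse, leaving f ≈ 0.0917 of each dose.
At steady state, accumulation factor R = 1/(1 − e^(−kτ)) ≈ 1.1010.
Single-dose peak C₀ = D/Vd = 1401/75 ≈ 18.680 mcg/mL.
Cmax,ss = C₀/(1 − f) ≈ 18.680/0.9083 ≈ 20.566 mcg/mL.
Peak 20.6 mcg/mL vs MTC 26 mcg/mL: below toxic threshold.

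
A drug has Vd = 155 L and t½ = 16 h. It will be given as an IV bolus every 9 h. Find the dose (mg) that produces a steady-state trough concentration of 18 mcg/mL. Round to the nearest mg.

1330 mg

τ/t½ = 9/16 ≈ 0.5625, so f = (1/2)^(9/16) ≈ 0.677128.
Cmin,ss = (D/Vd)·f/(1−f), so D = Cmin,ss·Vd·(1−f)/f.
D = 18 × 155 × (1−f)/f ≈ 18 × 155 × 0.47683 ≈ 1330.36 mg.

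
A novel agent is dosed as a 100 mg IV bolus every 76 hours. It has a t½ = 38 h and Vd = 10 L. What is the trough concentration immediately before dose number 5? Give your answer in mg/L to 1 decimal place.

3.3 mg/L

f = (1/2)^(τ/t½) = (1/2)^(76/38) ≈ 0.2500.
C₀ = D/Vd = 100/10 ≈ 10.000 mg/L.
Before the 5th dose, 4 doses have been given. Superposition: Cmin = C₀·(f + f² + … + f^4).
≈ 10.000 × (0.2500 + 0.0625 + 0.0156 + 0.0039) ≈ 10.000 × 0.3320 ≈ 3.320 mg/L.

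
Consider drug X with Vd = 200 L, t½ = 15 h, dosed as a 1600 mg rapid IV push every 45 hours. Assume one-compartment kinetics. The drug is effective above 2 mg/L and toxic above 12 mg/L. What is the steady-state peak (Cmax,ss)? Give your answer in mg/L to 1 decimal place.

τ = 45 h = 3 half-lives, so f = (1/2)^3 = 0.125.
At steady state, R = 1/(1 − 0.125) = 8/7.
Single-dose peak C₀ = D/Vd = 1600/200 = 8 mg/L.
Steady-state peak Cmax,ss = C₀·R = 8 × 8/7 ≈ 9.143 mg/L.
Peak 9.1 mg/L vs MTC 12 mg/L: below toxic threshold.

9.1 mg/L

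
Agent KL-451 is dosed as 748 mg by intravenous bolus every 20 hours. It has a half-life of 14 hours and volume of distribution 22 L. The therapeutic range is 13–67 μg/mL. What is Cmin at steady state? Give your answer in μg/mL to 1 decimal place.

20.1 μg/mL

Over one 20-h interval, 20/14 ≈ 1.4286 half-lives elapse, leaving f ≈ 0.3715 of each dose.
At steady state, accumulation factor R = 1/(1 − e^(−kτ)) ≈ 1.5911.
Each bolus raises the concentration by D/Vd = 748/22 ≈ 34.000 μg/mL.
Cmax,ss = C₀/(1 − f) ≈ 34.000/0.6285 ≈ 54.097 μg/mL.
One interval later, Cmin,ss = Cmax,ss·e^(−kτ) ≈ 54.097 × 0.3715 ≈ 20.097 μg/mL.
Trough 20.1 μg/mL vs MEC 13 μg/mL: adequate.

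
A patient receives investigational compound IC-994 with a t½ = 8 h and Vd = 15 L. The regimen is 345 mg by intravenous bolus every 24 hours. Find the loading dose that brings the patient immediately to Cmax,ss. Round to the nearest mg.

f = (1/2)^(24/8) ≈ 0.125000; accumulation ratio R = 1/(1−f) ≈ 1.14286.
Loading dose to hit Cmax,ss on first dose: D_load = D_maint·R ≈ 345 × 1.14286 ≈ 394.29 mg.

394 mg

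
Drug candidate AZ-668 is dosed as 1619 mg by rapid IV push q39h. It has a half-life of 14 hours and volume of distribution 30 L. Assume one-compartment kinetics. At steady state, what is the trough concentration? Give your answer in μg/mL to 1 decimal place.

9.2 μg/mL

Over one 39-h interval, 39/14 ≈ 2.7857 half-lives elapse, leaving f ≈ 0.1450 of each dose.
Accumulation ratio R = 1/(1 − f) ≈ 1/0.8550 ≈ 1.1696.
Each bolus raises the concentration by D/Vd = 1619/30 ≈ 53.967 μg/mL.
Cmax,ss = C₀/(1 − f) ≈ 53.967/0.8550 ≈ 63.119 μg/mL.
Steady-state trough Cmin,ss = Cmax,ss·f ≈ 63.119 × 0.1450 ≈ 9.152 μg/mL.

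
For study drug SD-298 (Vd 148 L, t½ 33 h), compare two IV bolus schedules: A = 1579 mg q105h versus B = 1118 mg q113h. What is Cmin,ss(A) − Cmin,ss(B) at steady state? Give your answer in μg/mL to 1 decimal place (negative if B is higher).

Regimen A: f = (1/2)^(105/33) ≈ 0.1102; Cmin,ss = (1579/148)·f/(1−f) ≈ 1.321 μg/mL.
Regimen B: f = (1/2)^(113/33) ≈ 0.0932; Cmin,ss = (1118/148)·f/(1−f) ≈ 0.776 μg/mL.
Difference ≈ 1.321 − 0.776 ≈ 0.545 μg/mL.

0.5 μg/mL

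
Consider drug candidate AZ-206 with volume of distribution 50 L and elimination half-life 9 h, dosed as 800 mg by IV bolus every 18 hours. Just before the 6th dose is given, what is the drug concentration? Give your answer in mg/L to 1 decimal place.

f = (1/2)^(τ/t½) = (1/2)^(18/9) ≈ 0.2500.
C₀ = D/Vd = 800/50 ≈ 16.000 mg/L.
Before the 6th dose, 5 doses have been given. Superposition: Cmin = C₀·(f + f² + … + f^5).
≈ 16.000 × (0.2500 + 0.0625 + 0.0156 + 0.0039 + 0.0010) ≈ 16.000 × 0.3330 ≈ 5.328 mg/L.

5.3 mg/L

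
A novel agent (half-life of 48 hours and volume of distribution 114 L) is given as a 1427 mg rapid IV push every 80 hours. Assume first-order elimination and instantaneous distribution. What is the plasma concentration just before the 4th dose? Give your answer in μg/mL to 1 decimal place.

f = (1/2)^(τ/t½) = (1/2)^(80/48) ≈ 0.3150.
C₀ = D/Vd = 1427/114 ≈ 12.518 μg/mL.
Before the 4th dose, 3 doses have been given. Superposition: Cmin = C₀·(f + f² + … + f^3).
≈ 12.518 × (0.3150 + 0.0992 + 0.0313) ≈ 12.518 × 0.4455 ≈ 5.577 μg/mL.

5.6 μg/mL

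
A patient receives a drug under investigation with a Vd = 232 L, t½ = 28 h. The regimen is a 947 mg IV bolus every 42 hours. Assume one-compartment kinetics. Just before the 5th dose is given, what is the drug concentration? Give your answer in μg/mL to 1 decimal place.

f = (1/2)^(τ/t½) = (1/2)^(42/28) ≈ 0.3536.
C₀ = D/Vd = 947/232 ≈ 4.082 μg/mL.
Before the 5th dose, 4 doses have been given. Superposition: Cmin = C₀·(f + f² + … + f^4).
≈ 4.082 × (0.3536 + 0.1250 + 0.0442 + 0.0156) ≈ 4.082 × 0.5384 ≈ 2.198 μg/mL.

2.2 μg/mL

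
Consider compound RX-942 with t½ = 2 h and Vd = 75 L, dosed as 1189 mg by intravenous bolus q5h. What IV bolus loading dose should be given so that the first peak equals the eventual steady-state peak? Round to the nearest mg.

f = (1/2)^(5/2) ≈ 0.176777; accumulation ratio R = 1/(1−f) ≈ 1.21474.
Loading dose to hit Cmax,ss on first dose: D_load = D_maint·R ≈ 1189 × 1.21474 ≈ 1444.33 mg.

1444 mg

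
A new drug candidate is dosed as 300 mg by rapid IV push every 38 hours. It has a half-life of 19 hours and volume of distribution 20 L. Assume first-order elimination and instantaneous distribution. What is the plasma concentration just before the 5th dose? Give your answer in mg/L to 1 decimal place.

f = (1/2)^(τ/t½) = (1/2)^(38/19) ≈ 0.2500.
C₀ = D/Vd = 300/20 ≈ 15.000 mg/L.
Before the 5th dose, 4 doses have been given. Superposition: Cmin = C₀·(f + f² + … + f^4).
≈ 15.000 × (0.2500 + 0.0625 + 0.0156 + 0.0039) ≈ 15.000 × 0.3320 ≈ 4.980 mg/L.

5.0 mg/L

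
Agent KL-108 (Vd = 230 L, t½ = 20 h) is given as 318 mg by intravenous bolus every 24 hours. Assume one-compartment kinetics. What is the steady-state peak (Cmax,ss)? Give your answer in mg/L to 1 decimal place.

2.4 mg/L

τ/t½ = 24/20 ≈ 1.2, so fraction remaining f = (1/2)^(24/20) ≈ 0.4353.
At steady state, accumulation factor R = 1/(1 − e^(−kτ)) ≈ 1.7709.
Each bolus raises the concentration by D/Vd = 318/230 ≈ 1.383 mg/L.
Steady-state peak Cmax,ss = C₀·R ≈ 1.383 × 1.7709 ≈ 2.449 mg/L.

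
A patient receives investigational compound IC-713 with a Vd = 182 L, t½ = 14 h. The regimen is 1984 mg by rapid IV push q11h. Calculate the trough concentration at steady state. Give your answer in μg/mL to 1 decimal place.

15.1 μg/mL

k = ln2/t½ = ln2/14 ≈ 0.049511 h⁻¹; fraction remaining f = e^(−kτ) = e^(−0.049511×11) ≈ 0.5801.
At steady state, accumulation factor R = 1/(1 − e^(−kτ)) ≈ 2.3815.
Single-dose peak C₀ = D/Vd = 1984/182 ≈ 10.901 μg/mL.
Cmax,ss = C₀/(1 − f) ≈ 10.901/0.4199 ≈ 25.961 μg/mL.
One interval later, Cmin,ss = Cmax,ss·e^(−kτ) ≈ 25.961 × 0.5801 ≈ 15.060 μg/mL.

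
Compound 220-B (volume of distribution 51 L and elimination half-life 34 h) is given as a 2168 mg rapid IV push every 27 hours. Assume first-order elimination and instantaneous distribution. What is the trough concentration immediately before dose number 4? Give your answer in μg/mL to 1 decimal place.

f = (1/2)^(τ/t½) = (1/2)^(27/34) ≈ 0.5767.
C₀ = D/Vd = 2168/51 ≈ 42.510 μg/mL.
Before the 4th dose, 3 doses have been given. Superposition: Cmin = C₀·(f + f² + … + f^3).
≈ 42.510 × (0.5767 + 0.3326 + 0.1918) ≈ 42.510 × 1.1011 ≈ 46.808 μg/mL.

46.8 μg/mL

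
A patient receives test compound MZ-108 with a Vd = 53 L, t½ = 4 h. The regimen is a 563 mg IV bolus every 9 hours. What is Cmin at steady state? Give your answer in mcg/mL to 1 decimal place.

Over one 9-h interval, 9/4 ≈ 2.25 half-lives elapse, leaving f ≈ 0.2102 of each dose.
At steady state, accumulation factor R = 1/(1 − e^(−kτ)) ≈ 1.2661.
Single-dose peak C₀ = D/Vd = 563/53 ≈ 10.623 mcg/mL.
Cmax,ss = C₀/(1 − f) ≈ 10.623/0.7898 ≈ 13.450 mcg/mL.
One interval later, Cmin,ss = Cmax,ss·e^(−kτ) ≈ 13.450 × 0.2102 ≈ 2.827 mcg/mL.

2.8 mcg/mL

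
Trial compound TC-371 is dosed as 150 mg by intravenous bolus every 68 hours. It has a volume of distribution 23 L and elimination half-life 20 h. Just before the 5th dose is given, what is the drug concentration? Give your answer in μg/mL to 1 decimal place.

f = (1/2)^(τ/t½) = (1/2)^(68/20) ≈ 0.0947.
C₀ = D/Vd = 150/23 ≈ 6.522 μg/mL.
Before the 5th dose, 4 doses have been given. Superposition: Cmin = C₀·(f + f² + … + f^4).
≈ 6.522 × (0.0947 + 0.0090 + 0.0008 + 0.0001) ≈ 6.522 × 0.1046 ≈ 0.682 μg/mL.

0.7 μg/mL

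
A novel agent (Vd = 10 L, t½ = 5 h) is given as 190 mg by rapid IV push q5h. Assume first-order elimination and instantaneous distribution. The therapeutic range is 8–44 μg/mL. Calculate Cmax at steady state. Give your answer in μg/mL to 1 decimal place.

38.0 μg/mL

The dosing interval is 1 half-life, so f = 2^(−1) = 0.5.
At steady state, R = 1/(1 − 0.5) = 2/1.
Single-dose peak C₀ = D/Vd = 190/10 = 19 μg/mL.
Steady-state peak Cmax,ss = C₀·R = 19 × 2/1 ≈ 38.000 μg/mL.
Peak 38.0 μg/mL vs MTC 44 μg/mL: below toxic threshold.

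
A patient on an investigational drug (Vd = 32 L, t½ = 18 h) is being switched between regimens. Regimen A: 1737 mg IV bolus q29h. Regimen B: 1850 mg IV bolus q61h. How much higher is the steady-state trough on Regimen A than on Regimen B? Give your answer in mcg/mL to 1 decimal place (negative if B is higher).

20.3 mcg/mL

Regimen A: f = (1/2)^(29/18) ≈ 0.3273; Cmin,ss = (1737/32)·f/(1−f) ≈ 26.410 mcg/mL.
Regimen B: f = (1/2)^(61/18) ≈ 0.0955; Cmin,ss = (1850/32)·f/(1−f) ≈ 6.104 mcg/mL.
Difference ≈ 26.410 − 6.104 ≈ 20.306 mcg/mL.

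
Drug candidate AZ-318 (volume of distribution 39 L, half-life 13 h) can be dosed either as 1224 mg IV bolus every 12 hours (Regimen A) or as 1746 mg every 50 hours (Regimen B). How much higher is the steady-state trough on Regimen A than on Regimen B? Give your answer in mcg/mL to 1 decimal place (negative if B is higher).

Regimen A: f = (1/2)^(12/13) ≈ 0.5274; Cmin,ss = (1224/39)·f/(1−f) ≈ 35.024 mcg/mL.
Regimen B: f = (1/2)^(50/13) ≈ 0.0695; Cmin,ss = (1746/39)·f/(1−f) ≈ 3.344 mcg/mL.
Difference ≈ 35.024 − 3.344 ≈ 31.680 mcg/mL.

31.7 mcg/mL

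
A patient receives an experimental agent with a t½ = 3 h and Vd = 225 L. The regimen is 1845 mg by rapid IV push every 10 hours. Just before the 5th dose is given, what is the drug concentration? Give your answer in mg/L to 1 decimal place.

0.9 mg/L

f = (1/2)^(τ/t½) = (1/2)^(10/3) ≈ 0.0992.
C₀ = D/Vd = 1845/225 ≈ 8.200 mg/L.
Before the 5th dose, 4 doses have been given. Superposition: Cmin = C₀·(f + f² + … + f^4).
≈ 8.200 × (0.0992 + 0.0098 + 0.0010 + 0.0001) ≈ 8.200 × 0.1101 ≈ 0.903 mg/L.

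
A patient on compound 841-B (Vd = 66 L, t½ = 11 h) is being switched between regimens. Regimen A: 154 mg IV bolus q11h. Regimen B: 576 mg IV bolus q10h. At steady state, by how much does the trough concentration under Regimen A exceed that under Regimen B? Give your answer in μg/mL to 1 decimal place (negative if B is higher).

Regimen A: f = (1/2)^(11/11) ≈ 0.5000; Cmin,ss = (154/66)·f/(1−f) ≈ 2.333 μg/mL.
Regimen B: f = (1/2)^(10/11) ≈ 0.5325; Cmin,ss = (576/66)·f/(1−f) ≈ 9.941 μg/mL.
Difference ≈ 2.333 − 9.941 ≈ -7.608 μg/mL.

-7.6 μg/mL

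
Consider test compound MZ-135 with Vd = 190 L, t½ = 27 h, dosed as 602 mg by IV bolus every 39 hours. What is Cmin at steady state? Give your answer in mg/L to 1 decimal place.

k = ln2/t½ = ln2/27 ≈ 0.025672 h⁻¹; fraction remaining f = e^(−kτ) = e^(−0.025672×39) ≈ 0.3674.
At steady state, accumulation factor R = 1/(1 − e^(−kτ)) ≈ 1.5808.
Single-dose peak C₀ = D/Vd = 602/190 ≈ 3.168 mg/L.
Steady-state peak Cmax,ss = C₀·R ≈ 3.168 × 1.5808 ≈ 5.008 mg/L.
Steady-state trough Cmin,ss = Cmax,ss·f ≈ 5.008 × 0.3674 ≈ 1.840 mg/L.

1.8 mg/L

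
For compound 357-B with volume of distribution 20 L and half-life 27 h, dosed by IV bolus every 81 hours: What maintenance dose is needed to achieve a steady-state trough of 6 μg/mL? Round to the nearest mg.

840 mg

τ/t½ = 81/27 ≈ 3, so f = (1/2)^(81/27) ≈ 0.125000.
Cmin,ss = (D/Vd)·f/(1−f), so D = Cmin,ss·Vd·(1−f)/f.
D = 6 × 20 × (1−f)/f ≈ 6 × 20 × 7.00000 ≈ 840.00 mg.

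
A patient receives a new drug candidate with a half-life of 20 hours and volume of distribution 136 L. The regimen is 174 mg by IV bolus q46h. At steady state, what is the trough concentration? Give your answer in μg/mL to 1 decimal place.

0.3 μg/mL

Over one 46-h interval, 46/20 ≈ 2.3 half-lives elapse, leaving f ≈ 0.2031 of each dose.
At steady state, accumulation factor R = 1/(1 − e^(−kτ)) ≈ 1.2549.
Single-dose peak C₀ = D/Vd = 174/136 ≈ 1.279 μg/mL.
Steady-state peak Cmax,ss = C₀·R ≈ 1.279 × 1.2549 ≈ 1.605 μg/mL.
Steady-state trough Cmin,ss = Cmax,ss·f ≈ 1.605 × 0.2031 ≈ 0.326 μg/mL.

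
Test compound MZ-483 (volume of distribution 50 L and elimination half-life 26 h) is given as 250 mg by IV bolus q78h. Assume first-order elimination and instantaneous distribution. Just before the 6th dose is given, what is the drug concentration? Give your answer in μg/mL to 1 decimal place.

0.7 μg/mL

f = (1/2)^(τ/t½) = (1/2)^(78/26) ≈ 0.1250.
C₀ = D/Vd = 250/50 ≈ 5.000 μg/mL.
Before the 6th dose, 5 doses have been given. Superposition: Cmin = C₀·(f + f² + … + f^5).
≈ 5.000 × (0.1250 + 0.0156 + 0.0020 + 0.0002 + 0.0000) ≈ 5.000 × 0.1428 ≈ 0.714 μg/mL.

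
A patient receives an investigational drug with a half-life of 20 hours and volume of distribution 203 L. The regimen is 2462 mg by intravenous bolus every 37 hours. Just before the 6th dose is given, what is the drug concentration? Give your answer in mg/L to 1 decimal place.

4.6 mg/L

f = (1/2)^(τ/t½) = (1/2)^(37/20) ≈ 0.2774.
C₀ = D/Vd = 2462/203 ≈ 12.128 mg/L.
Before the 6th dose, 5 doses have been given. Superposition: Cmin = C₀·(f + f² + … + f^5).
≈ 12.128 × (0.2774 + 0.0770 + 0.0213 + 0.0059 + 0.0016) ≈ 12.128 × 0.3832 ≈ 4.647 mg/L.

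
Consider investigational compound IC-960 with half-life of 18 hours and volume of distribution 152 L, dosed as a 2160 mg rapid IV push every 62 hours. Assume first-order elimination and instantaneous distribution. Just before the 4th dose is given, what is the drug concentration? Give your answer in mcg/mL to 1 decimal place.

1.4 mcg/mL

f = (1/2)^(τ/t½) = (1/2)^(62/18) ≈ 0.0919.
C₀ = D/Vd = 2160/152 ≈ 14.211 mcg/mL.
Before the 4th dose, 3 doses have been given. Superposition: Cmin = C₀·(f + f² + … + f^3).
≈ 14.211 × (0.0919 + 0.0084 + 0.0008) ≈ 14.211 × 0.1011 ≈ 1.437 mcg/mL.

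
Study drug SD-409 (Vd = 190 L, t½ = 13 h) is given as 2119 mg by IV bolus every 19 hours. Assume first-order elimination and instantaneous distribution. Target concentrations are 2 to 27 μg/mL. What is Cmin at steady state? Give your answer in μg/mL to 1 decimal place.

6.4 μg/mL

Over one 19-h interval, 19/13 ≈ 1.4615 half-lives elapse, leaving f ≈ 0.3631 of each dose.
At steady state, accumulation factor R = 1/(1 − e^(−kτ)) ≈ 1.5701.
Each bolus raises the concentration by D/Vd = 2119/190 ≈ 11.153 μg/mL.
Steady-state peak Cmax,ss = C₀·R ≈ 11.153 × 1.5701 ≈ 17.511 μg/mL.
Steady-state trough Cmin,ss = Cmax,ss·f ≈ 17.511 × 0.3631 ≈ 6.358 μg/mL.
Trough 6.4 μg/mL vs MEC 2 μg/mL: adequate.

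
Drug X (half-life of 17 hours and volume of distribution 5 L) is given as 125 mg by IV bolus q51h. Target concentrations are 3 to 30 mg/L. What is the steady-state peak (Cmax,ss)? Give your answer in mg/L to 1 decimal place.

28.6 mg/L

The dosing interval is 3 half-lives, so f = 2^(−3) = 0.125.
At steady state, R = 1/(1 − 0.125) = 8/7.
Single-dose peak C₀ = D/Vd = 125/5 = 25 mg/L.
Steady-state peak Cmax,ss = C₀·R = 25 × 8/7 ≈ 28.571 mg/L.
Peak 28.6 mg/L vs MTC 30 mg/L: below toxic threshold.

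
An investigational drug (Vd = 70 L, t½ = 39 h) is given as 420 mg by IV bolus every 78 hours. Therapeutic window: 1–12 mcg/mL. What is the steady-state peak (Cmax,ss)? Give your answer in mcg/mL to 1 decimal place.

8.0 mcg/mL

The dosing interval is 2 half-lives, so f = 2^(−2) = 0.25.
At steady state, R = 1/(1 − 0.25) = 4/3.
Single-dose peak C₀ = D/Vd = 420/70 = 6 mcg/mL.
Steady-state peak Cmax,ss = C₀·R = 6 × 4/3 ≈ 8.000 mcg/mL.
Peak 8.0 mcg/mL vs MTC 12 mcg/mL: below toxic threshold.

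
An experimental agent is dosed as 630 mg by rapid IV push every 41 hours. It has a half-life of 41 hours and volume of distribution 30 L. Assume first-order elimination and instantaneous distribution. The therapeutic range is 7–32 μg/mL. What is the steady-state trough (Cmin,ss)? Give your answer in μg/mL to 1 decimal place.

21.0 μg/mL

The dosing interval is 1 half-life, so f = 2^(−1) = 0.5.
Accumulation ratio R = 1/(1 − f) = 1/0.5 = 2/1.
Single-dose peak C₀ = D/Vd = 630/30 = 21 μg/mL.
Steady-state peak Cmax,ss = C₀·R = 21 × 2/1 ≈ 42.000 μg/mL.
Steady-state trough Cmin,ss = Cmax,ss·f ≈ 42.000 × 0.5 ≈ 21.000 μg/mL.
Trough 21.0 μg/mL vs MEC 7 μg/mL: adequate.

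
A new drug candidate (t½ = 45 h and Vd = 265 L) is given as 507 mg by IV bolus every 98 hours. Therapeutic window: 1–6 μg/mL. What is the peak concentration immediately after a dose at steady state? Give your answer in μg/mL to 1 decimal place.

k = ln2/t½ = ln2/45 ≈ 0.015403 h⁻¹; fraction remaining f = e^(−kτ) = e^(−0.015403×98) ≈ 0.2210.
Accumulation ratio R = 1/(1 − f) ≈ 1/0.7790 ≈ 1.2837.
Single-dose peak C₀ = D/Vd = 507/265 ≈ 1.913 μg/mL.
Steady-state peak Cmax,ss = C₀·R ≈ 1.913 × 1.2837 ≈ 2.456 μg/mL.
Peak 2.5 μg/mL vs MTC 6 μg/mL: below toxic threshold.

2.5 μg/mL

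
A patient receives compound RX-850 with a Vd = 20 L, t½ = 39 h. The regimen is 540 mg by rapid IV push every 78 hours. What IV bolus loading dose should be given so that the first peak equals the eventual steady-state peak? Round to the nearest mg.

720 mg

f = (1/2)^(78/39) ≈ 0.250000; accumulation ratio R = 1/(1−f) ≈ 1.33333.
Loading dose to hit Cmax,ss on first dose: D_load = D_maint·R ≈ 540 × 1.33333 ≈ 720.00 mg.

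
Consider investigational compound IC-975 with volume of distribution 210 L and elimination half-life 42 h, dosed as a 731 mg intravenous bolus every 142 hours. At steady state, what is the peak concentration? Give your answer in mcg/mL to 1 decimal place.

3.9 mcg/mL

k = ln2/t½ = ln2/42 ≈ 0.016504 h⁻¹; fraction remaining f = e^(−kτ) = e^(−0.016504×142) ≈ 0.0960.
At steady state, accumulation factor R = 1/(1 − e^(−kτ)) ≈ 1.1062.
Each bolus raises the concentration by D/Vd = 731/210 ≈ 3.481 mcg/mL.
Steady-state peak Cmax,ss = C₀·R ≈ 3.481 × 1.1062 ≈ 3.851 mcg/mL.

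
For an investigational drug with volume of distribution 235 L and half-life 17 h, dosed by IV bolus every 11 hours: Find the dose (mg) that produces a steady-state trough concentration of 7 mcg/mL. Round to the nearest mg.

τ/t½ = 11/17 ≈ 0.64706, so f = (1/2)^(11/17) ≈ 0.638581.
Cmin,ss = (D/Vd)·f/(1−f), so D = Cmin,ss·Vd·(1−f)/f.
D = 7 × 235 × (1−f)/f ≈ 7 × 235 × 0.56597 ≈ 931.02 mg.

931 mg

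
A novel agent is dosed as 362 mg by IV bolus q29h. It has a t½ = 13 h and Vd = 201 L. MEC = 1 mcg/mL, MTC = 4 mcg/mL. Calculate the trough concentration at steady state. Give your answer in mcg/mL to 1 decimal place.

τ/t½ = 29/13 ≈ 2.2308, so fraction remaining f = (1/2)^(29/13) ≈ 0.2130.
Each bolus raises the concentration by D/Vd = 362/201 ≈ 1.801 mcg/mL.
Steady-state trough Cmin,ss = C₀·f/(1−f) ≈ 1.801 × 0.2130/0.7870 ≈ 0.487 mcg/mL.
Trough 0.5 mcg/mL vs MEC 1 mcg/mL: subtherapeutic.

0.5 mcg/mL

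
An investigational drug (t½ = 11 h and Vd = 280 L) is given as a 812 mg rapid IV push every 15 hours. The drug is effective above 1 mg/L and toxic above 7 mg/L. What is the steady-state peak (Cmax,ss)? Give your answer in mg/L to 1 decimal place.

τ/t½ = 15/11 ≈ 1.3636, so fraction remaining f = (1/2)^(15/11) ≈ 0.3886.
At steady state, accumulation factor R = 1/(1 − e^(−kτ)) ≈ 1.6356.
Each bolus raises the concentration by D/Vd = 812/280 ≈ 2.900 mg/L.
Steady-state peak Cmax,ss = C₀·R ≈ 2.900 × 1.6356 ≈ 4.743 mg/L.
Peak 4.7 mg/L vs MTC 7 mg/L: below toxic threshold.

4.7 mg/L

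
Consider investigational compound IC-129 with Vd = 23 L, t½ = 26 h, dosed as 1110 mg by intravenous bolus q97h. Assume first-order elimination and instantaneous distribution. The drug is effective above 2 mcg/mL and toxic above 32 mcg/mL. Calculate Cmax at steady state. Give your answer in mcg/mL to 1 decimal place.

52.2 mcg/mL

Over one 97-h interval, 97/26 ≈ 3.7308 half-lives elapse, leaving f ≈ 0.0753 of each dose.
At steady state, accumulation factor R = 1/(1 − e^(−kτ)) ≈ 1.0814.
Each bolus raises the concentration by D/Vd = 1110/23 ≈ 48.261 mcg/mL.
Steady-state peak Cmax,ss = C₀·R ≈ 48.261 × 1.0814 ≈ 52.189 mcg/mL.
Peak 52.2 mcg/mL vs MTC 32 mcg/mL: exceeds toxic threshold.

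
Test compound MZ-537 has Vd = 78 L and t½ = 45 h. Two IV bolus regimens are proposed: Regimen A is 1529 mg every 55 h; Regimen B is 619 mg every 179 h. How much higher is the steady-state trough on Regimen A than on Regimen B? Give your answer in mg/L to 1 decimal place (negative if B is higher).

Regimen A: f = (1/2)^(55/45) ≈ 0.4286; Cmin,ss = (1529/78)·f/(1−f) ≈ 14.704 mg/L.
Regimen B: f = (1/2)^(179/45) ≈ 0.0635; Cmin,ss = (619/78)·f/(1−f) ≈ 0.538 mg/L.
Difference ≈ 14.704 − 0.538 ≈ 14.166 mg/L.

14.2 mg/L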